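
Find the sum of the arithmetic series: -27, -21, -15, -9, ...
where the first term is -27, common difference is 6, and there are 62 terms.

Sₙ = n/2 × (first + last)
Last term = a + (n-1)d = -27 + (62-1)×6 = 339
S_62 = 62/2 × (-27 + 339)
S_62 = 62/2 × 312 = 9672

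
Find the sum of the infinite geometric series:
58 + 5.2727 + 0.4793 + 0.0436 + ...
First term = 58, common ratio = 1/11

For |r| < 1, S = a / (1 - r)
S = 58 / (1 - (1/11))
S = 58 / (10/11)
S = 319/5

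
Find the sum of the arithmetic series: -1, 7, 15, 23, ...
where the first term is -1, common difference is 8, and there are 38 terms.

Sₙ = n/2 × (first + last)
Last term = a + (n-1)d = -1 + (38-1)×8 = 295
S_38 = 38/2 × (-1 + 295)
S_38 = 38/2 × 294 = 5586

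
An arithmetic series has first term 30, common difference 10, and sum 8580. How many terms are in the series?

Using S = n/2 × [2a + (n-1)d]
8580 = n/2 × [2(30) + (n-1)(10)]
8580 = n/2 × [60 + 10n - 10]
17160 = n × [50 + 10n]
10n² + (50)n - 17160 = 0
Discriminant: Δ = (50)² - 4(10)(-17160) = 2500 + 686400 = 688900
√Δ = 830
n = [-(50) + √Δ] / (2·10) = (-50 + 830) / 20 = 780 / 20 = 39
(The negative root is discarded since n must be a positive integer.)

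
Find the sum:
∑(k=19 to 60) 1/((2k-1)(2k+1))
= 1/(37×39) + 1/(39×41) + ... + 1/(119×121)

Partial fractions: 1/((2k-1)(2k+1)) = (1/2)[1/(2k-1) - 1/(2k+1)]
The series telescopes:
= (1/2)[1/37 - 1/121]
= 42/4477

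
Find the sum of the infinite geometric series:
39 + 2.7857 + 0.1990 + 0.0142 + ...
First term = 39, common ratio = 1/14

For |r| < 1, S = a / (1 - r)
S = 39 / (1 - (1/14))
S = 39 / (13/14)
S = 42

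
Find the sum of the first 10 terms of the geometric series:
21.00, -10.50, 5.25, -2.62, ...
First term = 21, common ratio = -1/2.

Sₙ = a(1 - rⁿ) / (1 - r)
S_10 = 21(1 - (-1/2)^10) / (1 - (-1/2))
S_10 = 21(1 - (1/1024)) / (3/2)
S_10 = 7161/512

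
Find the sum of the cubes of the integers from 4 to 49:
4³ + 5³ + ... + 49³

Use ∑_{k=1}^{n} k³ = [n(n+1)/2]², then subtract the first 3 terms.
∑_{k=1}^{49} k³ = [49×50/2]² = 1225² = 1500625
∑_{k=1}^{3} k³ = [3×4/2]² = 6² = 36
∑_{k=4}^{49} k³ = 1500625 - 36 = 1500589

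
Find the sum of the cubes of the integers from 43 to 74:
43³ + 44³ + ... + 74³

Use ∑_{k=1}^{n} k³ = [n(n+1)/2]², then subtract the first 42 terms.
∑_{k=1}^{74} k³ = [74×75/2]² = 2775² = 7700625
∑_{k=1}^{42} k³ = [42×43/2]² = 903² = 815409
∑_{k=43}^{74} k³ = 7700625 - 815409 = 6885216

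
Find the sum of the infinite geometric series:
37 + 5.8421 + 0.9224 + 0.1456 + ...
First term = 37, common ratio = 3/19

For |r| < 1, S = a / (1 - r)
S = 37 / (1 - (3/19))
S = 37 / (16/19)
S = 703/16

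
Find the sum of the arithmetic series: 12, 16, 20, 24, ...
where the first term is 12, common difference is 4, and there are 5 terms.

Sₙ = n/2 × (first + last)
Last term = a + (n-1)d = 12 + (5-1)×4 = 28
S_5 = 5/2 × (12 + 28)
S_5 = 5/2 × 40 = 100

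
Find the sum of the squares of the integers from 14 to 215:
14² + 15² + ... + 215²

Use ∑_{k=1}^{n} k² = n(n+1)(2n+1)/6, then subtract the first 13 terms.
∑_{k=1}^{215} k² = 215×216×431/6 = 3335940
∑_{k=1}^{13} k² = 13×14×27/6 = 819
∑_{k=14}^{215} k² = 3335940 - 819 = 3335121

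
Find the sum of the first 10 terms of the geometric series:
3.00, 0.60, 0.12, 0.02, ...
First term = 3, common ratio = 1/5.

Sₙ = a(1 - rⁿ) / (1 - r)
S_10 = 3(1 - (1/5)^10) / (1 - (1/5))
S_10 = 3(1 - (1/9765625)) / (4/5)
S_10 = 7324218/1953125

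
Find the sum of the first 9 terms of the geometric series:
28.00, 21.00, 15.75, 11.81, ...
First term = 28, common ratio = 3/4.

Sₙ = a(1 - rⁿ) / (1 - r)
S_9 = 28(1 - (3/4)^9) / (1 - (3/4))
S_9 = 28(1 - (19683/262144)) / (1/4)
S_9 = 1697227/16384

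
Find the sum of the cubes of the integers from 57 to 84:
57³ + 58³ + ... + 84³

Use ∑_{k=1}^{n} k³ = [n(n+1)/2]², then subtract the first 56 terms.
∑_{k=1}^{84} k³ = [84×85/2]² = 3570² = 12744900
∑_{k=1}^{56} k³ = [56×57/2]² = 1596² = 2547216
∑_{k=57}^{84} k³ = 12744900 - 2547216 = 10197684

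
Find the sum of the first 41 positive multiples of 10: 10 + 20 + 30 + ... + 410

Factor out 10: = 10(1 + 2 + ... + 41) = 10 × n(n+1)/2
= 10 × 41×42/2
= 10 × 861
= 8610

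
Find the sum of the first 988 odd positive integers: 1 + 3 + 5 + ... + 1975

Sum of first n odd numbers = n²
= 988²
= 976144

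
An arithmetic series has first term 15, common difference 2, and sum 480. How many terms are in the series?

Using S = n/2 × [2a + (n-1)d]
480 = n/2 × [2(15) + (n-1)(2)]
480 = n/2 × [30 + 2n - 2]
960 = n × [28 + 2n]
2n² + (28)n - 960 = 0
Discriminant: Δ = (28)² - 4(2)(-960) = 784 + 7680 = 8464
√Δ = 92
n = [-(28) + √Δ] / (2·2) = (-28 + 92) / 4 = 64 / 4 = 16
(The negative root is discarded since n must be a positive integer.)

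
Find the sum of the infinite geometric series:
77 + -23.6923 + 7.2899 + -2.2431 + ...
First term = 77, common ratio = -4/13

For |r| < 1, S = a / (1 - r)
S = 77 / (1 - (-4/13))
S = 77 / (17/13)
S = 1001/17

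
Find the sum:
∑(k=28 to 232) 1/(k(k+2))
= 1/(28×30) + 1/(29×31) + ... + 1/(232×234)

Partial fractions: 1/(k(k+2)) = (1/2)[1/k - 1/(k+2)]
Telescoping leaves the first two and last two terms:
= (1/2)[1/28 + 1/29 - 1/233 - 1/234]
= 1364275/44271864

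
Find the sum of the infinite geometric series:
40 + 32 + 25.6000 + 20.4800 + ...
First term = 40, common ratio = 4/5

For |r| < 1, S = a / (1 - r)
S = 40 / (1 - (4/5))
S = 40 / (1/5)
S = 200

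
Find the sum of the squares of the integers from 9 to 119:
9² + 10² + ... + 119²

Use ∑_{k=1}^{n} k² = n(n+1)(2n+1)/6, then subtract the first 8 terms.
∑_{k=1}^{119} k² = 119×120×239/6 = 568820
∑_{k=1}^{8} k² = 8×9×17/6 = 204
∑_{k=9}^{119} k² = 568820 - 204 = 568616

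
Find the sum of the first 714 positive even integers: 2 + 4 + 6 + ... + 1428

Sum of first n even numbers = n(n+1)
= 714×715
= 510510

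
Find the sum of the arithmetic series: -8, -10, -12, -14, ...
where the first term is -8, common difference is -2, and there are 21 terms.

Sₙ = n/2 × (first + last)
Last term = a + (n-1)d = -8 + (21-1)×(-2) = -48
S_21 = 21/2 × (-8 + (-48))
S_21 = 21/2 × (-56) = -588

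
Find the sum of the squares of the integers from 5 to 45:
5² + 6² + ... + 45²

Use ∑_{k=1}^{n} k² = n(n+1)(2n+1)/6, then subtract the first 4 terms.
∑_{k=1}^{45} k² = 45×46×91/6 = 31395
∑_{k=1}^{4} k² = 4×5×9/6 = 30
∑_{k=5}^{45} k² = 31395 - 30 = 31365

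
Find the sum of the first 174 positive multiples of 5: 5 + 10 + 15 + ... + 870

Factor out 5: = 5(1 + 2 + ... + 174) = 5 × n(n+1)/2
= 5 × 174×175/2
= 5 × 15225
= 76125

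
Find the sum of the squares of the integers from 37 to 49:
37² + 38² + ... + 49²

Use ∑_{k=1}^{n} k² = n(n+1)(2n+1)/6, then subtract the first 36 terms.
∑_{k=1}^{49} k² = 49×50×99/6 = 40425
∑_{k=1}^{36} k² = 36×37×73/6 = 16206
∑_{k=37}^{49} k² = 40425 - 16206 = 24219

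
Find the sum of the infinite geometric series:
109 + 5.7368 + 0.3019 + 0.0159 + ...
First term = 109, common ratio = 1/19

For |r| < 1, S = a / (1 - r)
S = 109 / (1 - (1/19))
S = 109 / (18/19)
S = 2071/18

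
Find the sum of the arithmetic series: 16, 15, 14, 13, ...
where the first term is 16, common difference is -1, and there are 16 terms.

Sₙ = n/2 × (first + last)
Last term = a + (n-1)d = 16 + (16-1)×(-1) = 1
S_16 = 16/2 × (16 + 1)
S_16 = 16/2 × 17 = 136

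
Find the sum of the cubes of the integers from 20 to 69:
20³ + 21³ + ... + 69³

Use ∑_{k=1}^{n} k³ = [n(n+1)/2]², then subtract the first 19 terms.
∑_{k=1}^{69} k³ = [69×70/2]² = 2415² = 5832225
∑_{k=1}^{19} k³ = [19×20/2]² = 190² = 36100
∑_{k=20}^{69} k³ = 5832225 - 36100 = 5796125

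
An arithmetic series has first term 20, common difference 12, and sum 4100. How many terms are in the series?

Using S = n/2 × [2a + (n-1)d]
4100 = n/2 × [2(20) + (n-1)(12)]
4100 = n/2 × [40 + 12n - 12]
8200 = n × [28 + 12n]
12n² + (28)n - 8200 = 0
Discriminant: Δ = (28)² - 4(12)(-8200) = 784 + 393600 = 394384
√Δ = 628
n = [-(28) + √Δ] / (2·12) = (-28 + 628) / 24 = 600 / 24 = 25
(The negative root is discarded since n must be a positive integer.)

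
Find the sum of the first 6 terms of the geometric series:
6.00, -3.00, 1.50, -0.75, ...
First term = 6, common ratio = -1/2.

Sₙ = a(1 - rⁿ) / (1 - r)
S_6 = 6(1 - (-1/2)^6) / (1 - (-1/2))
S_6 = 6(1 - (1/64)) / (3/2)
S_6 = 63/16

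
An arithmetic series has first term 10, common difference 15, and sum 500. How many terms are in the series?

Using S = n/2 × [2a + (n-1)d]
500 = n/2 × [2(10) + (n-1)(15)]
500 = n/2 × [20 + 15n - 15]
1000 = n × [5 + 15n]
15n² + (5)n - 1000 = 0
Discriminant: Δ = (5)² - 4(15)(-1000) = 25 + 60000 = 60025
√Δ = 245
n = [-(5) + √Δ] / (2·15) = (-5 + 245) / 30 = 240 / 30 = 8
(The negative root is discarded since n must be a positive integer.)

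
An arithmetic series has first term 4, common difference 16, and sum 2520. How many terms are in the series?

Using S = n/2 × [2a + (n-1)d]
2520 = n/2 × [2(4) + (n-1)(16)]
2520 = n/2 × [8 + 16n - 16]
5040 = n × [-8 + 16n]
16n² + (-8)n - 5040 = 0
Discriminant: Δ = (-8)² - 4(16)(-5040) = 64 + 322560 = 322624
√Δ = 568
n = [-(-8) + √Δ] / (2·16) = (8 + 568) / 32 = 576 / 32 = 18
(The negative root is discarded since n must be a positive integer.)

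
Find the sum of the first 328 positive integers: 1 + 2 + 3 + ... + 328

Formula: ∑k = n(n+1)/2
= 328×329/2
= 107912/2
= 53956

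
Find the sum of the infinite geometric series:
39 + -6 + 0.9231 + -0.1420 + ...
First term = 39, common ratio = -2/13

For |r| < 1, S = a / (1 - r)
S = 39 / (1 - (-2/13))
S = 39 / (15/13)
S = 169/5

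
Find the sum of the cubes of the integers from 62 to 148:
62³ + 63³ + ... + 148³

Use ∑_{k=1}^{n} k³ = [n(n+1)/2]², then subtract the first 61 terms.
∑_{k=1}^{148} k³ = [148×149/2]² = 11026² = 121572676
∑_{k=1}^{61} k³ = [61×62/2]² = 1891² = 3575881
∑_{k=62}^{148} k³ = 121572676 - 3575881 = 117996795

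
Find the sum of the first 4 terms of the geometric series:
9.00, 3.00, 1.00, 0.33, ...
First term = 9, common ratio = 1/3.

Sₙ = a(1 - rⁿ) / (1 - r)
S_4 = 9(1 - (1/3)^4) / (1 - (1/3))
S_4 = 9(1 - (1/81)) / (2/3)
S_4 = 40/3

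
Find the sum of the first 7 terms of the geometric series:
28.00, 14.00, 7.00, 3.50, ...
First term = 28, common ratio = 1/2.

Sₙ = a(1 - rⁿ) / (1 - r)
S_7 = 28(1 - (1/2)^7) / (1 - (1/2))
S_7 = 28(1 - (1/128)) / (1/2)
S_7 = 889/16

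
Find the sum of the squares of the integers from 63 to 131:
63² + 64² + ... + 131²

Use ∑_{k=1}^{n} k² = n(n+1)(2n+1)/6, then subtract the first 62 terms.
∑_{k=1}^{131} k² = 131×132×263/6 = 757966
∑_{k=1}^{62} k² = 62×63×125/6 = 81375
∑_{k=63}^{131} k² = 757966 - 81375 = 676591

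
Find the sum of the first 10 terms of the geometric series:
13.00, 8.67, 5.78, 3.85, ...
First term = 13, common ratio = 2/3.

Sₙ = a(1 - rⁿ) / (1 - r)
S_10 = 13(1 - (2/3)^10) / (1 - (2/3))
S_10 = 13(1 - (1024/59049)) / (1/3)
S_10 = 754325/19683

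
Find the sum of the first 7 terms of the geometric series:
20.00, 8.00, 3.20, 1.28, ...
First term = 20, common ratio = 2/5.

Sₙ = a(1 - rⁿ) / (1 - r)
S_7 = 20(1 - (2/5)^7) / (1 - (2/5))
S_7 = 20(1 - (128/78125)) / (3/5)
S_7 = 103996/3125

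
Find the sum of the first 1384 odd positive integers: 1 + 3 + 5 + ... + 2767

Sum of first n odd numbers = n²
= 1384²
= 1915456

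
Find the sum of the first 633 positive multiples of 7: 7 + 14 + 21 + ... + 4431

Factor out 7: = 7(1 + 2 + ... + 633) = 7 × n(n+1)/2
= 7 × 633×634/2
= 7 × 200661
= 1404627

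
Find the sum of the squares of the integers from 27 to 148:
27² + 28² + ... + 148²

Use ∑_{k=1}^{n} k² = n(n+1)(2n+1)/6, then subtract the first 26 terms.
∑_{k=1}^{148} k² = 148×149×297/6 = 1091574
∑_{k=1}^{26} k² = 26×27×53/6 = 6201
∑_{k=27}^{148} k² = 1091574 - 6201 = 1085373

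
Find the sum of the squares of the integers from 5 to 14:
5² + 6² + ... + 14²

Use ∑_{k=1}^{n} k² = n(n+1)(2n+1)/6, then subtract the first 4 terms.
∑_{k=1}^{14} k² = 14×15×29/6 = 1015
∑_{k=1}^{4} k² = 4×5×9/6 = 30
∑_{k=5}^{14} k² = 1015 - 30 = 985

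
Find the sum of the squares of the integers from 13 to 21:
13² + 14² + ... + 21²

Use ∑_{k=1}^{n} k² = n(n+1)(2n+1)/6, then subtract the first 12 terms.
∑_{k=1}^{21} k² = 21×22×43/6 = 3311
∑_{k=1}^{12} k² = 12×13×25/6 = 650
∑_{k=13}^{21} k² = 3311 - 650 = 2661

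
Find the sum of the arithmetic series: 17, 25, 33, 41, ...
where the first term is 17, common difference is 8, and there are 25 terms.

Sₙ = n/2 × (first + last)
Last term = a + (n-1)d = 17 + (25-1)×8 = 209
S_25 = 25/2 × (17 + 209)
S_25 = 25/2 × 226 = 2825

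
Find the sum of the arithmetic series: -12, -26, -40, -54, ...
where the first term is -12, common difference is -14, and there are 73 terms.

Sₙ = n/2 × (first + last)
Last term = a + (n-1)d = -12 + (73-1)×(-14) = -1020
S_73 = 73/2 × (-12 + (-1020))
S_73 = 73/2 × (-1032) = -37668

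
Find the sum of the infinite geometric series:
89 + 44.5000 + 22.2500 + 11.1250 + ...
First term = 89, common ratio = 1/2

For |r| < 1, S = a / (1 - r)
S = 89 / (1 - (1/2))
S = 89 / (1/2)
S = 178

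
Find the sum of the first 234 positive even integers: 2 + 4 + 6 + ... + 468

Sum of first n even numbers = n(n+1)
= 234×235
= 54990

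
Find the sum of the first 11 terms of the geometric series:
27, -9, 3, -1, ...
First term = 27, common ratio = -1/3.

Sₙ = a(1 - rⁿ) / (1 - r)
S_11 = 27(1 - (-1/3)^11) / (1 - (-1/3))
S_11 = 27(1 - (-1/177147)) / (4/3)
S_11 = 44287/2187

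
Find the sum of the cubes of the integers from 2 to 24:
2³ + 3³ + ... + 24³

Use ∑_{k=1}^{n} k³ = [n(n+1)/2]², then subtract the first 1 terms.
∑_{k=1}^{24} k³ = [24×25/2]² = 300² = 90000
∑_{k=1}^{1} k³ = [1×2/2]² = 1² = 1
∑_{k=2}^{24} k³ = 90000 - 1 = 89999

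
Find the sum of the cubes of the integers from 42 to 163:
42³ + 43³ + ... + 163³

Use ∑_{k=1}^{n} k³ = [n(n+1)/2]², then subtract the first 41 terms.
∑_{k=1}^{163} k³ = [163×164/2]² = 13366² = 178649956
∑_{k=1}^{41} k³ = [41×42/2]² = 861² = 741321
∑_{k=42}^{163} k³ = 178649956 - 741321 = 177908635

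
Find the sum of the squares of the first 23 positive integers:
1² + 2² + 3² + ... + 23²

Formula: ∑k² = n(n+1)(2n+1)/6
= 23×24×47/6
= 25944/6
= 4324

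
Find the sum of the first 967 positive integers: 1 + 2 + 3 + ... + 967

Formula: ∑k = n(n+1)/2
= 967×968/2
= 936056/2
= 468028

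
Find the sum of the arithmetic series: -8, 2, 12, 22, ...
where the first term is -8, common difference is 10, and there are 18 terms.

Sₙ = n/2 × (first + last)
Last term = a + (n-1)d = -8 + (18-1)×10 = 162
S_18 = 18/2 × (-8 + 162)
S_18 = 18/2 × 154 = 1386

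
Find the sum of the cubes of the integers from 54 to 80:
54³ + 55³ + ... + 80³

Use ∑_{k=1}^{n} k³ = [n(n+1)/2]², then subtract the first 53 terms.
∑_{k=1}^{80} k³ = [80×81/2]² = 3240² = 10497600
∑_{k=1}^{53} k³ = [53×54/2]² = 1431² = 2047761
∑_{k=54}^{80} k³ = 10497600 - 2047761 = 8449839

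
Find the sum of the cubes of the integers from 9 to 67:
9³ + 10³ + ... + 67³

Use ∑_{k=1}^{n} k³ = [n(n+1)/2]², then subtract the first 8 terms.
∑_{k=1}^{67} k³ = [67×68/2]² = 2278² = 5189284
∑_{k=1}^{8} k³ = [8×9/2]² = 36² = 1296
∑_{k=9}^{67} k³ = 5189284 - 1296 = 5187988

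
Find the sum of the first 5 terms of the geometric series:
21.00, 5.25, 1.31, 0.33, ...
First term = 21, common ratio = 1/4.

Sₙ = a(1 - rⁿ) / (1 - r)
S_5 = 21(1 - (1/4)^5) / (1 - (1/4))
S_5 = 21(1 - (1/1024)) / (3/4)
S_5 = 7161/256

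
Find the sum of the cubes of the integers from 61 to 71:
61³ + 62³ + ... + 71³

Use ∑_{k=1}^{n} k³ = [n(n+1)/2]², then subtract the first 60 terms.
∑_{k=1}^{71} k³ = [71×72/2]² = 2556² = 6533136
∑_{k=1}^{60} k³ = [60×61/2]² = 1830² = 3348900
∑_{k=61}^{71} k³ = 6533136 - 3348900 = 3184236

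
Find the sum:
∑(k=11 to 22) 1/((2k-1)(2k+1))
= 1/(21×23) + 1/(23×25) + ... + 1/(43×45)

Partial fractions: 1/((2k-1)(2k+1)) = (1/2)[1/(2k-1) - 1/(2k+1)]
The series telescopes:
= (1/2)[1/21 - 1/45]
= 4/315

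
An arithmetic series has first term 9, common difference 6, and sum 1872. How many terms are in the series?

Using S = n/2 × [2a + (n-1)d]
1872 = n/2 × [2(9) + (n-1)(6)]
1872 = n/2 × [18 + 6n - 6]
3744 = n × [12 + 6n]
6n² + (12)n - 3744 = 0
Discriminant: Δ = (12)² - 4(6)(-3744) = 144 + 89856 = 90000
√Δ = 300
n = [-(12) + √Δ] / (2·6) = (-12 + 300) / 12 = 288 / 12 = 24
(The negative root is discarded since n must be a positive integer.)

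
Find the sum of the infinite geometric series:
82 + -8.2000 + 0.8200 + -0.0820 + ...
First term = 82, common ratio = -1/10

For |r| < 1, S = a / (1 - r)
S = 82 / (1 - (-1/10))
S = 82 / (11/10)
S = 820/11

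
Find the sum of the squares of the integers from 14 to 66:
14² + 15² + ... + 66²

Use ∑_{k=1}^{n} k² = n(n+1)(2n+1)/6, then subtract the first 13 terms.
∑_{k=1}^{66} k² = 66×67×133/6 = 98021
∑_{k=1}^{13} k² = 13×14×27/6 = 819
∑_{k=14}^{66} k² = 98021 - 819 = 97202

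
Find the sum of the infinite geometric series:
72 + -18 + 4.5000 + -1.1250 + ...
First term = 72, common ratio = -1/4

For |r| < 1, S = a / (1 - r)
S = 72 / (1 - (-1/4))
S = 72 / (5/4)
S = 288/5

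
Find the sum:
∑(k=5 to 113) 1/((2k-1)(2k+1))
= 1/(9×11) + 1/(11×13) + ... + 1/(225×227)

Partial fractions: 1/((2k-1)(2k+1)) = (1/2)[1/(2k-1) - 1/(2k+1)]
The series telescopes:
= (1/2)[1/9 - 1/227]
= 109/2043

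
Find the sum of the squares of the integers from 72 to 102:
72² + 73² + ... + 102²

Use ∑_{k=1}^{n} k² = n(n+1)(2n+1)/6, then subtract the first 71 terms.
∑_{k=1}^{102} k² = 102×103×205/6 = 358955
∑_{k=1}^{71} k² = 71×72×143/6 = 121836
∑_{k=72}^{102} k² = 358955 - 121836 = 237119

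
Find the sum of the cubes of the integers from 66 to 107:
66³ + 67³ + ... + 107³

Use ∑_{k=1}^{n} k³ = [n(n+1)/2]², then subtract the first 65 terms.
∑_{k=1}^{107} k³ = [107×108/2]² = 5778² = 33385284
∑_{k=1}^{65} k³ = [65×66/2]² = 2145² = 4601025
∑_{k=66}^{107} k³ = 33385284 - 4601025 = 28784259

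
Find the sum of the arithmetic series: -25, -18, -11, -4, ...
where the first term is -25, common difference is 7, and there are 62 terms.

Sₙ = n/2 × (first + last)
Last term = a + (n-1)d = -25 + (62-1)×7 = 402
S_62 = 62/2 × (-25 + 402)
S_62 = 62/2 × 377 = 11687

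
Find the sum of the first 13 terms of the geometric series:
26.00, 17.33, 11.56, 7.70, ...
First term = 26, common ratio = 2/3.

Sₙ = a(1 - rⁿ) / (1 - r)
S_13 = 26(1 - (2/3)^13) / (1 - (2/3))
S_13 = 26(1 - (8192/1594323)) / (1/3)
S_13 = 41239406/531441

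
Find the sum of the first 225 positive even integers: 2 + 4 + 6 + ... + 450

Sum of first n even numbers = n(n+1)
= 225×226
= 50850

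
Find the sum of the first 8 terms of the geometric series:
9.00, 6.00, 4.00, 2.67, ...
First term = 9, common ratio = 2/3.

Sₙ = a(1 - rⁿ) / (1 - r)
S_8 = 9(1 - (2/3)^8) / (1 - (2/3))
S_8 = 9(1 - (256/6561)) / (1/3)
S_8 = 6305/243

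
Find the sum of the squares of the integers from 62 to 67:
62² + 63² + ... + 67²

Use ∑_{k=1}^{n} k² = n(n+1)(2n+1)/6, then subtract the first 61 terms.
∑_{k=1}^{67} k² = 67×68×135/6 = 102510
∑_{k=1}^{61} k² = 61×62×123/6 = 77531
∑_{k=62}^{67} k² = 102510 - 77531 = 24979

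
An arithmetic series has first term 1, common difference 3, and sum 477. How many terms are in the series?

Using S = n/2 × [2a + (n-1)d]
477 = n/2 × [2(1) + (n-1)(3)]
477 = n/2 × [2 + 3n - 3]
954 = n × [-1 + 3n]
3n² + (-1)n - 954 = 0
Discriminant: Δ = (-1)² - 4(3)(-954) = 1 + 11448 = 11449
√Δ = 107
n = [-(-1) + √Δ] / (2·3) = (1 + 107) / 6 = 108 / 6 = 18
(The negative root is discarded since n must be a positive integer.)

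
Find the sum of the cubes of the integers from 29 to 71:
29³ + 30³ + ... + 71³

Use ∑_{k=1}^{n} k³ = [n(n+1)/2]², then subtract the first 28 terms.
∑_{k=1}^{71} k³ = [71×72/2]² = 2556² = 6533136
∑_{k=1}^{28} k³ = [28×29/2]² = 406² = 164836
∑_{k=29}^{71} k³ = 6533136 - 164836 = 6368300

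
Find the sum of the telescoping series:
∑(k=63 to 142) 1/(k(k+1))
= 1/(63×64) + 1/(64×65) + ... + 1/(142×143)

Partial fractions: 1/(k(k+1)) = 1/k - 1/(k+1)
The series telescopes:
= (1/63 - 1/64) + (1/64 - 1/65) + ... + (1/142 - 1/143)
= 1/63 - 1/143
= 80/9009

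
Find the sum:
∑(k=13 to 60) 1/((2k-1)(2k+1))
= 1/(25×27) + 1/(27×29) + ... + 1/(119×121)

Partial fractions: 1/((2k-1)(2k+1)) = (1/2)[1/(2k-1) - 1/(2k+1)]
The series telescopes:
= (1/2)[1/25 - 1/121]
= 48/3025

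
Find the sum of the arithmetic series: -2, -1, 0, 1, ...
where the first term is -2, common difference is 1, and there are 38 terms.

Sₙ = n/2 × (first + last)
Last term = a + (n-1)d = -2 + (38-1)×1 = 35
S_38 = 38/2 × (-2 + 35)
S_38 = 38/2 × 33 = 627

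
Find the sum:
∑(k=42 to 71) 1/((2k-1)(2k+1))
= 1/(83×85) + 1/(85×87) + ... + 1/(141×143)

Partial fractions: 1/((2k-1)(2k+1)) = (1/2)[1/(2k-1) - 1/(2k+1)]
The series telescopes:
= (1/2)[1/83 - 1/143]
= 30/11869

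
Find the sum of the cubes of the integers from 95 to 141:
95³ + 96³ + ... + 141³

Use ∑_{k=1}^{n} k³ = [n(n+1)/2]², then subtract the first 94 terms.
∑_{k=1}^{141} k³ = [141×142/2]² = 10011² = 100220121
∑_{k=1}^{94} k³ = [94×95/2]² = 4465² = 19936225
∑_{k=95}^{141} k³ = 100220121 - 19936225 = 80283896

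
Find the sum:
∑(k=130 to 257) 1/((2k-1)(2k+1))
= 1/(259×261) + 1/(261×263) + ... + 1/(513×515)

Partial fractions: 1/((2k-1)(2k+1)) = (1/2)[1/(2k-1) - 1/(2k+1)]
The series telescopes:
= (1/2)[1/259 - 1/515]
= 128/133385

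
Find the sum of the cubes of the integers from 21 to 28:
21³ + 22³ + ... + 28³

Use ∑_{k=1}^{n} k³ = [n(n+1)/2]², then subtract the first 20 terms.
∑_{k=1}^{28} k³ = [28×29/2]² = 406² = 164836
∑_{k=1}^{20} k³ = [20×21/2]² = 210² = 44100
∑_{k=21}^{28} k³ = 164836 - 44100 = 120736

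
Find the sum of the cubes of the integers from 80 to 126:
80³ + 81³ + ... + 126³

Use ∑_{k=1}^{n} k³ = [n(n+1)/2]², then subtract the first 79 terms.
∑_{k=1}^{126} k³ = [126×127/2]² = 8001² = 64016001
∑_{k=1}^{79} k³ = [79×80/2]² = 3160² = 9985600
∑_{k=80}^{126} k³ = 64016001 - 9985600 = 54030401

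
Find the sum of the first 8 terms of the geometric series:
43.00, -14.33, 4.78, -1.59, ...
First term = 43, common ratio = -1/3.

Sₙ = a(1 - rⁿ) / (1 - r)
S_8 = 43(1 - (-1/3)^8) / (1 - (-1/3))
S_8 = 43(1 - (1/6561)) / (4/3)
S_8 = 70520/2187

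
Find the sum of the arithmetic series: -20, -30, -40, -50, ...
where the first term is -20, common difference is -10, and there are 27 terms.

Sₙ = n/2 × (first + last)
Last term = a + (n-1)d = -20 + (27-1)×(-10) = -280
S_27 = 27/2 × (-20 + (-280))
S_27 = 27/2 × (-300) = -4050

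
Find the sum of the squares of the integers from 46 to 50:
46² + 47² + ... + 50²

Use ∑_{k=1}^{n} k² = n(n+1)(2n+1)/6, then subtract the first 45 terms.
∑_{k=1}^{50} k² = 50×51×101/6 = 42925
∑_{k=1}^{45} k² = 45×46×91/6 = 31395
∑_{k=46}^{50} k² = 42925 - 31395 = 11530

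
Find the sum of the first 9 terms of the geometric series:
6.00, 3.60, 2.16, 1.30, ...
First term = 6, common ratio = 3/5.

Sₙ = a(1 - rⁿ) / (1 - r)
S_9 = 6(1 - (3/5)^9) / (1 - (3/5))
S_9 = 6(1 - (19683/1953125)) / (2/5)
S_9 = 5800326/390625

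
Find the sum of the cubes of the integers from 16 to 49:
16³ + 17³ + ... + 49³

Use ∑_{k=1}^{n} k³ = [n(n+1)/2]², then subtract the first 15 terms.
∑_{k=1}^{49} k³ = [49×50/2]² = 1225² = 1500625
∑_{k=1}^{15} k³ = [15×16/2]² = 120² = 14400
∑_{k=16}^{49} k³ = 1500625 - 14400 = 1486225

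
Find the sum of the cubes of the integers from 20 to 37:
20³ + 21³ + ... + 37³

Use ∑_{k=1}^{n} k³ = [n(n+1)/2]², then subtract the first 19 terms.
∑_{k=1}^{37} k³ = [37×38/2]² = 703² = 494209
∑_{k=1}^{19} k³ = [19×20/2]² = 190² = 36100
∑_{k=20}^{37} k³ = 494209 - 36100 = 458109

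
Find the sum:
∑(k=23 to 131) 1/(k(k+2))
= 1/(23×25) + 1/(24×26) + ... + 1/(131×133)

Partial fractions: 1/(k(k+2)) = (1/2)[1/k - 1/(k+2)]
Telescoping leaves the first two and last two terms:
= (1/2)[1/23 + 1/24 - 1/132 - 1/133]
= 18857/538384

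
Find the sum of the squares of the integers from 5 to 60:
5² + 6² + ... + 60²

Use ∑_{k=1}^{n} k² = n(n+1)(2n+1)/6, then subtract the first 4 terms.
∑_{k=1}^{60} k² = 60×61×121/6 = 73810
∑_{k=1}^{4} k² = 4×5×9/6 = 30
∑_{k=5}^{60} k² = 73810 - 30 = 73780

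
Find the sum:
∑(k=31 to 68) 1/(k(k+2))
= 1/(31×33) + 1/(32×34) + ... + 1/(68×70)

Partial fractions: 1/(k(k+2)) = (1/2)[1/k - 1/(k+2)]
Telescoping leaves the first two and last two terms:
= (1/2)[1/31 + 1/32 - 1/69 - 1/70]
= 83201/4791360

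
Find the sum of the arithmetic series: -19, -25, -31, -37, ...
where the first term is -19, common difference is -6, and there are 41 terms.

Sₙ = n/2 × (first + last)
Last term = a + (n-1)d = -19 + (41-1)×(-6) = -259
S_41 = 41/2 × (-19 + (-259))
S_41 = 41/2 × (-278) = -5699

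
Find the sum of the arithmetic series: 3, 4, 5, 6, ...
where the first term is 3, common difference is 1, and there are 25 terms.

Sₙ = n/2 × (first + last)
Last term = a + (n-1)d = 3 + (25-1)×1 = 27
S_25 = 25/2 × (3 + 27)
S_25 = 25/2 × 30 = 375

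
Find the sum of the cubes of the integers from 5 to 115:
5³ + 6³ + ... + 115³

Use ∑_{k=1}^{n} k³ = [n(n+1)/2]², then subtract the first 4 terms.
∑_{k=1}^{115} k³ = [115×116/2]² = 6670² = 44488900
∑_{k=1}^{4} k³ = [4×5/2]² = 10² = 100
∑_{k=5}^{115} k³ = 44488900 - 100 = 44488800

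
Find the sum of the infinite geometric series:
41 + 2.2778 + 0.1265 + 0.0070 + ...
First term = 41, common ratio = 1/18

For |r| < 1, S = a / (1 - r)
S = 41 / (1 - (1/18))
S = 41 / (17/18)
S = 738/17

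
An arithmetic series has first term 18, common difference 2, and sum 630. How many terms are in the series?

Using S = n/2 × [2a + (n-1)d]
630 = n/2 × [2(18) + (n-1)(2)]
630 = n/2 × [36 + 2n - 2]
1260 = n × [34 + 2n]
2n² + (34)n - 1260 = 0
Discriminant: Δ = (34)² - 4(2)(-1260) = 1156 + 10080 = 11236
√Δ = 106
n = [-(34) + √Δ] / (2·2) = (-34 + 106) / 4 = 72 / 4 = 18
(The negative root is discarded since n must be a positive integer.)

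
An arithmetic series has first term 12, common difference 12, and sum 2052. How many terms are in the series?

Using S = n/2 × [2a + (n-1)d]
2052 = n/2 × [2(12) + (n-1)(12)]
2052 = n/2 × [24 + 12n - 12]
4104 = n × [12 + 12n]
12n² + (12)n - 4104 = 0
Discriminant: Δ = (12)² - 4(12)(-4104) = 144 + 196992 = 197136
√Δ = 444
n = [-(12) + √Δ] / (2·12) = (-12 + 444) / 24 = 432 / 24 = 18
(The negative root is discarded since n must be a positive integer.)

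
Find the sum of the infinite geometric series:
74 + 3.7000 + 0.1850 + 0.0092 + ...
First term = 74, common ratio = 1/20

For |r| < 1, S = a / (1 - r)
S = 74 / (1 - (1/20))
S = 74 / (19/20)
S = 1480/19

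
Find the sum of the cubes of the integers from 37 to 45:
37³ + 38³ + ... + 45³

Use ∑_{k=1}^{n} k³ = [n(n+1)/2]², then subtract the first 36 terms.
∑_{k=1}^{45} k³ = [45×46/2]² = 1035² = 1071225
∑_{k=1}^{36} k³ = [36×37/2]² = 666² = 443556
∑_{k=37}^{45} k³ = 1071225 - 443556 = 627669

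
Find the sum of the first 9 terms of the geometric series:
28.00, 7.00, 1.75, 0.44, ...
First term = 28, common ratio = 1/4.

Sₙ = a(1 - rⁿ) / (1 - r)
S_9 = 28(1 - (1/4)^9) / (1 - (1/4))
S_9 = 28(1 - (1/262144)) / (3/4)
S_9 = 611667/16384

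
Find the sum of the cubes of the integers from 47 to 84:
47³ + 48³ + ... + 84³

Use ∑_{k=1}^{n} k³ = [n(n+1)/2]², then subtract the first 46 terms.
∑_{k=1}^{84} k³ = [84×85/2]² = 3570² = 12744900
∑_{k=1}^{46} k³ = [46×47/2]² = 1081² = 1168561
∑_{k=47}^{84} k³ = 12744900 - 1168561 = 11576339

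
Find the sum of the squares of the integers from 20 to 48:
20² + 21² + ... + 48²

Use ∑_{k=1}^{n} k² = n(n+1)(2n+1)/6, then subtract the first 19 terms.
∑_{k=1}^{48} k² = 48×49×97/6 = 38024
∑_{k=1}^{19} k² = 19×20×39/6 = 2470
∑_{k=20}^{48} k² = 38024 - 2470 = 35554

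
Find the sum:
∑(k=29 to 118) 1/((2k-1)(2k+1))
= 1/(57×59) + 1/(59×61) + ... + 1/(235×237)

Partial fractions: 1/((2k-1)(2k+1)) = (1/2)[1/(2k-1) - 1/(2k+1)]
The series telescopes:
= (1/2)[1/57 - 1/237]
= 10/1501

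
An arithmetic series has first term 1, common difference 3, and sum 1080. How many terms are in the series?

Using S = n/2 × [2a + (n-1)d]
1080 = n/2 × [2(1) + (n-1)(3)]
1080 = n/2 × [2 + 3n - 3]
2160 = n × [-1 + 3n]
3n² + (-1)n - 2160 = 0
Discriminant: Δ = (-1)² - 4(3)(-2160) = 1 + 25920 = 25921
√Δ = 161
n = [-(-1) + √Δ] / (2·3) = (1 + 161) / 6 = 162 / 6 = 27
(The negative root is discarded since n must be a positive integer.)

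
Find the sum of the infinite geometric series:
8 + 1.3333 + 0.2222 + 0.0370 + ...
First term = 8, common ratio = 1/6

For |r| < 1, S = a / (1 - r)
S = 8 / (1 - (1/6))
S = 8 / (5/6)
S = 48/5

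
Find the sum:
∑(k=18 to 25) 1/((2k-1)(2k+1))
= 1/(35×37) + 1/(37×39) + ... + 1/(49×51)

Partial fractions: 1/((2k-1)(2k+1)) = (1/2)[1/(2k-1) - 1/(2k+1)]
The series telescopes:
= (1/2)[1/35 - 1/51]
= 8/1785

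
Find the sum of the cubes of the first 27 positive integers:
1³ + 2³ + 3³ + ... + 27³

Formula: ∑k³ = [n(n+1)/2]²
= [27×28/2]²
= 378²
= 142884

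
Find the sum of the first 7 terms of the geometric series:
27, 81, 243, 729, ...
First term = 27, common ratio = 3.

Sₙ = a(1 - rⁿ) / (1 - r)
S_7 = 27(1 - 3^7) / (1 - 3)
S_7 = 27(1 - 2187) / (-2)
S_7 = 29511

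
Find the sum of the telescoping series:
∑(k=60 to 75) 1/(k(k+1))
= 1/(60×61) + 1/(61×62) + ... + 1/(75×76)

Partial fractions: 1/(k(k+1)) = 1/k - 1/(k+1)
The series telescopes:
= (1/60 - 1/61) + (1/61 - 1/62) + ... + (1/75 - 1/76)
= 1/60 - 1/76
= 1/285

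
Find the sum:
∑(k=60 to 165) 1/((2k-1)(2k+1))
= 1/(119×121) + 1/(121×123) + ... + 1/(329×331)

Partial fractions: 1/((2k-1)(2k+1)) = (1/2)[1/(2k-1) - 1/(2k+1)]
The series telescopes:
= (1/2)[1/119 - 1/331]
= 106/39389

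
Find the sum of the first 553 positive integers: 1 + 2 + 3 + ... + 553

Formula: ∑k = n(n+1)/2
= 553×554/2
= 306362/2
= 153181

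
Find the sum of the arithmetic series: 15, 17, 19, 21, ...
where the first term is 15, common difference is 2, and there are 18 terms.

Sₙ = n/2 × (first + last)
Last term = a + (n-1)d = 15 + (18-1)×2 = 49
S_18 = 18/2 × (15 + 49)
S_18 = 18/2 × 64 = 576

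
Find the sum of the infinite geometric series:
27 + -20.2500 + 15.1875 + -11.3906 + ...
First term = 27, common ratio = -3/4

For |r| < 1, S = a / (1 - r)
S = 27 / (1 - (-3/4))
S = 27 / (7/4)
S = 108/7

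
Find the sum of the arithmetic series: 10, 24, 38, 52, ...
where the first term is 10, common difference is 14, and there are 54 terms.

Sₙ = n/2 × (first + last)
Last term = a + (n-1)d = 10 + (54-1)×14 = 752
S_54 = 54/2 × (10 + 752)
S_54 = 54/2 × 762 = 20574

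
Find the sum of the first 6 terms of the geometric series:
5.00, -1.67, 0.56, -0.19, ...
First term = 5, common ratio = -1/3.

Sₙ = a(1 - rⁿ) / (1 - r)
S_6 = 5(1 - (-1/3)^6) / (1 - (-1/3))
S_6 = 5(1 - (1/729)) / (4/3)
S_6 = 910/243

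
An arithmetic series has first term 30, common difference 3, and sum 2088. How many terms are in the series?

Using S = n/2 × [2a + (n-1)d]
2088 = n/2 × [2(30) + (n-1)(3)]
2088 = n/2 × [60 + 3n - 3]
4176 = n × [57 + 3n]
3n² + (57)n - 4176 = 0
Discriminant: Δ = (57)² - 4(3)(-4176) = 3249 + 50112 = 53361
√Δ = 231
n = [-(57) + √Δ] / (2·3) = (-57 + 231) / 6 = 174 / 6 = 29
(The negative root is discarded since n must be a positive integer.)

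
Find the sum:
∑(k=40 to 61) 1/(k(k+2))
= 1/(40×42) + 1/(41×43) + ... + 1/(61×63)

Partial fractions: 1/(k(k+2)) = (1/2)[1/k - 1/(k+2)]
Telescoping leaves the first two and last two terms:
= (1/2)[1/40 + 1/41 - 1/62 - 1/63]
= 55693/6405840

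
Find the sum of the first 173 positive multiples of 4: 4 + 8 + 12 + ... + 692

Factor out 4: = 4(1 + 2 + ... + 173) = 4 × n(n+1)/2
= 4 × 173×174/2
= 4 × 15051
= 60204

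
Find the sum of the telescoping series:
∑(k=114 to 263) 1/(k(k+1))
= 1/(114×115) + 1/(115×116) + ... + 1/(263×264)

Partial fractions: 1/(k(k+1)) = 1/k - 1/(k+1)
The series telescopes:
= (1/114 - 1/115) + (1/115 - 1/116) + ... + (1/263 - 1/264)
= 1/114 - 1/264
= 25/5016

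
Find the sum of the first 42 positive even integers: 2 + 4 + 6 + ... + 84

Sum of first n even numbers = n(n+1)
= 42×43
= 1806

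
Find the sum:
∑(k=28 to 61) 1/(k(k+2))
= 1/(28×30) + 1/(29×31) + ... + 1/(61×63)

Partial fractions: 1/(k(k+2)) = (1/2)[1/k - 1/(k+2)]
Telescoping leaves the first two and last two terms:
= (1/2)[1/28 + 1/29 - 1/62 - 1/63]
= 8653/453096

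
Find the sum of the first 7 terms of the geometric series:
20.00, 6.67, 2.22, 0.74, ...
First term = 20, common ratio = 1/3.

Sₙ = a(1 - rⁿ) / (1 - r)
S_7 = 20(1 - (1/3)^7) / (1 - (1/3))
S_7 = 20(1 - (1/2187)) / (2/3)
S_7 = 21860/729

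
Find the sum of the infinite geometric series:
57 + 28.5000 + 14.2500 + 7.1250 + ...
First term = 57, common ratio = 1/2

For |r| < 1, S = a / (1 - r)
S = 57 / (1 - (1/2))
S = 57 / (1/2)
S = 114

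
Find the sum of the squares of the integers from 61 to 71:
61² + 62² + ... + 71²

Use ∑_{k=1}^{n} k² = n(n+1)(2n+1)/6, then subtract the first 60 terms.
∑_{k=1}^{71} k² = 71×72×143/6 = 121836
∑_{k=1}^{60} k² = 60×61×121/6 = 73810
∑_{k=61}^{71} k² = 121836 - 73810 = 48026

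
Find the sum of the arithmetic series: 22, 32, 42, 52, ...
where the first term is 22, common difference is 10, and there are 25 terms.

Sₙ = n/2 × (first + last)
Last term = a + (n-1)d = 22 + (25-1)×10 = 262
S_25 = 25/2 × (22 + 262)
S_25 = 25/2 × 284 = 3550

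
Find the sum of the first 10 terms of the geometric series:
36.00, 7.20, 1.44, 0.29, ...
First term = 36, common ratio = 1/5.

Sₙ = a(1 - rⁿ) / (1 - r)
S_10 = 36(1 - (1/5)^10) / (1 - (1/5))
S_10 = 36(1 - (1/9765625)) / (4/5)
S_10 = 87890616/1953125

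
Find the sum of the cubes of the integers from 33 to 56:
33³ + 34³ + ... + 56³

Use ∑_{k=1}^{n} k³ = [n(n+1)/2]², then subtract the first 32 terms.
∑_{k=1}^{56} k³ = [56×57/2]² = 1596² = 2547216
∑_{k=1}^{32} k³ = [32×33/2]² = 528² = 278784
∑_{k=33}^{56} k³ = 2547216 - 278784 = 2268432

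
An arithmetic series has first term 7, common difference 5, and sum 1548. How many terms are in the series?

Using S = n/2 × [2a + (n-1)d]
1548 = n/2 × [2(7) + (n-1)(5)]
1548 = n/2 × [14 + 5n - 5]
3096 = n × [9 + 5n]
5n² + (9)n - 3096 = 0
Discriminant: Δ = (9)² - 4(5)(-3096) = 81 + 61920 = 62001
√Δ = 249
n = [-(9) + √Δ] / (2·5) = (-9 + 249) / 10 = 240 / 10 = 24
(The negative root is discarded since n must be a positive integer.)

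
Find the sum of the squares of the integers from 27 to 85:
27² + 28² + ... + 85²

Use ∑_{k=1}^{n} k² = n(n+1)(2n+1)/6, then subtract the first 26 terms.
∑_{k=1}^{85} k² = 85×86×171/6 = 208335
∑_{k=1}^{26} k² = 26×27×53/6 = 6201
∑_{k=27}^{85} k² = 208335 - 6201 = 202134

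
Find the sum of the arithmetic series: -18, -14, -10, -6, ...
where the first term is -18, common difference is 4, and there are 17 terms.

Sₙ = n/2 × (first + last)
Last term = a + (n-1)d = -18 + (17-1)×4 = 46
S_17 = 17/2 × (-18 + 46)
S_17 = 17/2 × 28 = 238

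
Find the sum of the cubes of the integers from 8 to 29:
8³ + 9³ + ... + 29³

Use ∑_{k=1}^{n} k³ = [n(n+1)/2]², then subtract the first 7 terms.
∑_{k=1}^{29} k³ = [29×30/2]² = 435² = 189225
∑_{k=1}^{7} k³ = [7×8/2]² = 28² = 784
∑_{k=8}^{29} k³ = 189225 - 784 = 188441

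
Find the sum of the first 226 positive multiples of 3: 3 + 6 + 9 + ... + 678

Factor out 3: = 3(1 + 2 + ... + 226) = 3 × n(n+1)/2
= 3 × 226×227/2
= 3 × 25651
= 76953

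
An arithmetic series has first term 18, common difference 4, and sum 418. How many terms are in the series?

Using S = n/2 × [2a + (n-1)d]
418 = n/2 × [2(18) + (n-1)(4)]
418 = n/2 × [36 + 4n - 4]
836 = n × [32 + 4n]
4n² + (32)n - 836 = 0
Discriminant: Δ = (32)² - 4(4)(-836) = 1024 + 13376 = 14400
√Δ = 120
n = [-(32) + √Δ] / (2·4) = (-32 + 120) / 8 = 88 / 8 = 11
(The negative root is discarded since n must be a positive integer.)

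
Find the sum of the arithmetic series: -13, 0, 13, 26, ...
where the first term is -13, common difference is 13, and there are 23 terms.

Sₙ = n/2 × (first + last)
Last term = a + (n-1)d = -13 + (23-1)×13 = 273
S_23 = 23/2 × (-13 + 273)
S_23 = 23/2 × 260 = 2990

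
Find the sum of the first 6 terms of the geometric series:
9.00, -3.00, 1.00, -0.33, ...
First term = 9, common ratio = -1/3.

Sₙ = a(1 - rⁿ) / (1 - r)
S_6 = 9(1 - (-1/3)^6) / (1 - (-1/3))
S_6 = 9(1 - (1/729)) / (4/3)
S_6 = 182/27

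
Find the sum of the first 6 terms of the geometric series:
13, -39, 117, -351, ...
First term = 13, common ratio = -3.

Sₙ = a(1 - rⁿ) / (1 - r)
S_6 = 13(1 - (-3)^6) / (1 - (-3))
S_6 = 13(1 - 729) / (4)
S_6 = -2366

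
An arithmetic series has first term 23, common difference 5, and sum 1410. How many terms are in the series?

Using S = n/2 × [2a + (n-1)d]
1410 = n/2 × [2(23) + (n-1)(5)]
1410 = n/2 × [46 + 5n - 5]
2820 = n × [41 + 5n]
5n² + (41)n - 2820 = 0
Discriminant: Δ = (41)² - 4(5)(-2820) = 1681 + 56400 = 58081
√Δ = 241
n = [-(41) + √Δ] / (2·5) = (-41 + 241) / 10 = 200 / 10 = 20
(The negative root is discarded since n must be a positive integer.)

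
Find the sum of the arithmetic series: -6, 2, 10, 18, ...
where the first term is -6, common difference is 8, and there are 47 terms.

Sₙ = n/2 × (first + last)
Last term = a + (n-1)d = -6 + (47-1)×8 = 362
S_47 = 47/2 × (-6 + 362)
S_47 = 47/2 × 356 = 8366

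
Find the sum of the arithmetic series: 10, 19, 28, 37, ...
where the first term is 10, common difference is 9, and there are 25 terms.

Sₙ = n/2 × (first + last)
Last term = a + (n-1)d = 10 + (25-1)×9 = 226
S_25 = 25/2 × (10 + 226)
S_25 = 25/2 × 236 = 2950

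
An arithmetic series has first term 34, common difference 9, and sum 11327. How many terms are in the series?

Using S = n/2 × [2a + (n-1)d]
11327 = n/2 × [2(34) + (n-1)(9)]
11327 = n/2 × [68 + 9n - 9]
22654 = n × [59 + 9n]
9n² + (59)n - 22654 = 0
Discriminant: Δ = (59)² - 4(9)(-22654) = 3481 + 815544 = 819025
√Δ = 905
n = [-(59) + √Δ] / (2·9) = (-59 + 905) / 18 = 846 / 18 = 47
(The negative root is discarded since n must be a positive integer.)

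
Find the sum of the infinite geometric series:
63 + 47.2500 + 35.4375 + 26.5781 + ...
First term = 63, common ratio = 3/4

For |r| < 1, S = a / (1 - r)
S = 63 / (1 - (3/4))
S = 63 / (1/4)
S = 252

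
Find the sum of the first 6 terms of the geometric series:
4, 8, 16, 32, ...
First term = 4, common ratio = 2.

Sₙ = a(1 - rⁿ) / (1 - r)
S_6 = 4(1 - 2^6) / (1 - 2)
S_6 = 4(1 - 64) / (-1)
S_6 = 252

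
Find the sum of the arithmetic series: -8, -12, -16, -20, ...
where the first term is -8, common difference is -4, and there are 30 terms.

Sₙ = n/2 × (first + last)
Last term = a + (n-1)d = -8 + (30-1)×(-4) = -124
S_30 = 30/2 × (-8 + (-124))
S_30 = 30/2 × (-132) = -1980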